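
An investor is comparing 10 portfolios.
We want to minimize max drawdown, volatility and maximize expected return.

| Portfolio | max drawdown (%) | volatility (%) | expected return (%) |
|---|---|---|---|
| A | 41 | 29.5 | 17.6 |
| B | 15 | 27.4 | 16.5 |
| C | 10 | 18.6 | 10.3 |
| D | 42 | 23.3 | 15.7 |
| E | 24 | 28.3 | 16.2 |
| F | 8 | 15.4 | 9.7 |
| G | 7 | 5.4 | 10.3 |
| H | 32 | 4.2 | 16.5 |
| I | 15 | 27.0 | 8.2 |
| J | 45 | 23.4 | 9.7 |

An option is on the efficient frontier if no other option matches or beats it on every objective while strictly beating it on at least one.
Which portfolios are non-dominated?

A: not dominated (best expected return).
B: not dominated.
C: dominated by G (max drawdown 7≤10, volatility 5.4≤18.6, expected return 10.3≥10.3).
D: dominated by H (max drawdown 32≤42, volatility 4.2≤23.3, expected return 16.5≥15.7).
E: dominated by B (max drawdown 15≤24, volatility 27.4≤28.3, expected return 16.5≥16.2).
F: dominated by G (max drawdown 7≤8, volatility 5.4≤15.4, expected return 10.3≥9.7).
G: not dominated (best max drawdown).
H: not dominated (best volatility).
I: dominated by C (max drawdown 10≤15, volatility 18.6≤27.0, expected return 10.3≥8.2).
J: dominated by C (max drawdown 10≤45, volatility 18.6≤23.4, expected return 10.3≥9.7).

A, B, G, H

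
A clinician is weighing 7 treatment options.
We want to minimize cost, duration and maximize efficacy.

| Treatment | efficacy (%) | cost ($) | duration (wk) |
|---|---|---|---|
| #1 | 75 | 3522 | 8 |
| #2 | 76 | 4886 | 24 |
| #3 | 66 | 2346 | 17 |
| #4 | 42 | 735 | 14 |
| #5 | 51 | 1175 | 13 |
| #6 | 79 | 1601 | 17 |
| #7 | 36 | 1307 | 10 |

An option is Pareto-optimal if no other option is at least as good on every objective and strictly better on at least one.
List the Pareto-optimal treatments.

#1: not dominated (best duration).
#2: dominated by #6 (efficacy 79≥76, cost 1601≤4886, duration 17≤24).
#3: dominated by #6 (efficacy 79≥66, cost 1601≤2346, duration 17≤17).
#4: not dominated (best cost).
#5: not dominated.
#6: not dominated (best efficacy).
#7: not dominated.

#1, #4, #5, #6, #7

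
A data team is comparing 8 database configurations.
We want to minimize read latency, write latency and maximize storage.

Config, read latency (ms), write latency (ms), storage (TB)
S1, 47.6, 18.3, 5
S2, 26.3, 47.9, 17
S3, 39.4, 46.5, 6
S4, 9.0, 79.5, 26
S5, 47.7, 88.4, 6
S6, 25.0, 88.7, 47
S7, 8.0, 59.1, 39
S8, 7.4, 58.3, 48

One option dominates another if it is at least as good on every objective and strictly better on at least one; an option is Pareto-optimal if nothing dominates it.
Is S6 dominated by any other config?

Yes

S8 vs S6: read latency 7.4≤25.0, write latency 58.3≤88.7, storage 48≥47 — S8 is at least as good on every objective and strictly better on at least one, so S8 dominates S6.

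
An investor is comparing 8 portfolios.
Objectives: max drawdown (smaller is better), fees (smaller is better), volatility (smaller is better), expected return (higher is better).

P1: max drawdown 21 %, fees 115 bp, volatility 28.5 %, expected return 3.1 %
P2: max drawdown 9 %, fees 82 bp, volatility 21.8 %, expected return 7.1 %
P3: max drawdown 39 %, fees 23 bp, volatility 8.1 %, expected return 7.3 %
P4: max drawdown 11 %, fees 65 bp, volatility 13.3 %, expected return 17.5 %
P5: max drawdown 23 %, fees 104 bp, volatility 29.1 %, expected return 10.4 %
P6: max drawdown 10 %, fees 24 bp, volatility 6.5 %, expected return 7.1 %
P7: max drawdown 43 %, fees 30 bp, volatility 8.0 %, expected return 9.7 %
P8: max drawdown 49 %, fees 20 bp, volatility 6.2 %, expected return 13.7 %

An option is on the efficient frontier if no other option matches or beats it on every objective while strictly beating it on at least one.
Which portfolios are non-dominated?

P2, P3, P4, P6, P7, P8

P1: dominated by P2 (max drawdown 9≤21, fees 82≤115, volatility 21.8≤28.5, expected return 7.1≥3.1).
P2: not dominated (best max drawdown).
P3: not dominated.
P4: not dominated (best expected return).
P5: dominated by P4 (max drawdown 11≤23, fees 65≤104, volatility 13.3≤29.1, expected return 17.5≥10.4).
P6: not dominated.
P7: not dominated.
P8: not dominated (best fees).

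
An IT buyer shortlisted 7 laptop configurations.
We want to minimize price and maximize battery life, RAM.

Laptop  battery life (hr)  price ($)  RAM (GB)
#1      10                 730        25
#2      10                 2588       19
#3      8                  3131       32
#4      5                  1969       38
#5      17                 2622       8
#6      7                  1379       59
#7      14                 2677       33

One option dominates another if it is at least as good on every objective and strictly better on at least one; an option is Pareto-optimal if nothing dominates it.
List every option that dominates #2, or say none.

#1: battery life 10≥10, price 730≤2588, RAM 25≥19 — dominates #2.
Others (#3, #4, #5, #6, #7) are each worse than #2 on at least one objective.

#1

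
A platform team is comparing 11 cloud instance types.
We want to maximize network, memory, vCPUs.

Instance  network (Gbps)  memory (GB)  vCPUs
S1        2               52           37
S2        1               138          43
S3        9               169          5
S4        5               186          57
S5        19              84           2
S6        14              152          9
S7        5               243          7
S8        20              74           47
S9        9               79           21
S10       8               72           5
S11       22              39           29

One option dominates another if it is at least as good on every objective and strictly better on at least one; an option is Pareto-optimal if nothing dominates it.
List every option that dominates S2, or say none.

S4: network 5≥1, memory 186≥138, vCPUs 57≥43 — dominates S2.
Others (S1, S3, S5, S6, S7, S8, S9, S10, S11) are each worse than S2 on at least one objective.

S4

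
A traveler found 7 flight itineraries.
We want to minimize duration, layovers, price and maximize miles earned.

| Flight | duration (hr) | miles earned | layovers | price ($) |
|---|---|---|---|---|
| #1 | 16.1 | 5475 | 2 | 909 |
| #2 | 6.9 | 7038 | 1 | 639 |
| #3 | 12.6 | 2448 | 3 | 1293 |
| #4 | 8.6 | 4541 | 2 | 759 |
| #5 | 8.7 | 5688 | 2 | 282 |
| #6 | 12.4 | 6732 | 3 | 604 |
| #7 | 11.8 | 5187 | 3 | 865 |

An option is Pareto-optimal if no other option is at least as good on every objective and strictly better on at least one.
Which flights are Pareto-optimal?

#2, #5, #6

#1: dominated by #2 (duration 6.9≤16.1, miles earned 7038≥5475, layovers 1≤2, price 639≤909).
#2: not dominated (best duration).
#3: dominated by #2 (duration 6.9≤12.6, miles earned 7038≥2448, layovers 1≤3, price 639≤1293).
#4: dominated by #2 (duration 6.9≤8.6, miles earned 7038≥4541, layovers 1≤2, price 639≤759).
#5: not dominated (best price).
#6: not dominated.
#7: dominated by #2 (duration 6.9≤11.8, miles earned 7038≥5187, layovers 1≤3, price 639≤865).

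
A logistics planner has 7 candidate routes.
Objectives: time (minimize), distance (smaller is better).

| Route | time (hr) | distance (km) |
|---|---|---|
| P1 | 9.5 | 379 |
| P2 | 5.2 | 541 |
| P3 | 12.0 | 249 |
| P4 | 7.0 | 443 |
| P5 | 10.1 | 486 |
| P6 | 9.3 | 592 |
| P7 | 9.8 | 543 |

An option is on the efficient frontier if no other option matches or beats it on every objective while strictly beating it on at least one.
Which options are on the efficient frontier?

P1, P2, P3, P4

P1: not dominated.
P2: not dominated (best time).
P3: not dominated (best distance).
P4: not dominated.
P5: dominated by P1 (time 9.5≤10.1, distance 379≤486).
P6: dominated by P2 (time 5.2≤9.3, distance 541≤592).
P7: dominated by P1 (time 9.5≤9.8, distance 379≤543).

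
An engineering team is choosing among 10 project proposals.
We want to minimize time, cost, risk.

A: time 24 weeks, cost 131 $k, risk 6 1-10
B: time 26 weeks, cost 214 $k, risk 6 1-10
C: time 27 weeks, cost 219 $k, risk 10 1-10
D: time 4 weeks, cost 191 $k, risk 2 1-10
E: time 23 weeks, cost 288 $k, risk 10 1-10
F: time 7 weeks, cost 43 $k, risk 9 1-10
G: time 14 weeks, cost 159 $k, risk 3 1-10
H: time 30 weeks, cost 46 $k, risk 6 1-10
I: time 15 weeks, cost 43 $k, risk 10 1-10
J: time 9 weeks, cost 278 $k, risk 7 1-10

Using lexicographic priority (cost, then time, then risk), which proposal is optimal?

F

First minimize cost: best is 43, kept {F, I}.
Then minimize time: best is 7, kept {F}.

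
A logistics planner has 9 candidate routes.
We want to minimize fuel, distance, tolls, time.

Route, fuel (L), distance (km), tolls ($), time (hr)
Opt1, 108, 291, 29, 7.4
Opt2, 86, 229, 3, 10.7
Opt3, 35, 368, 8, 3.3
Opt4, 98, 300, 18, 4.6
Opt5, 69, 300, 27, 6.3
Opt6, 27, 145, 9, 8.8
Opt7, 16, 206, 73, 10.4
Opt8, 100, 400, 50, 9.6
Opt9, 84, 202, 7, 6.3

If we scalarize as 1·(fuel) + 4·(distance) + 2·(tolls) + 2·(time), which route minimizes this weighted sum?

Opt1: 1·108 + 4·291 + 2·29 + 2·7.4 = 1344.8
Opt2: 1·86 + 4·229 + 2·3 + 2·10.7 = 1029.4
Opt3: 1·35 + 4·368 + 2·8 + 2·3.3 = 1529.6
Opt4: 1·98 + 4·300 + 2·18 + 2·4.6 = 1343.2
Opt5: 1·69 + 4·300 + 2·27 + 2·6.3 = 1335.6
Opt6: 1·27 + 4·145 + 2·9 + 2·8.8 = 642.6
Opt7: 1·16 + 4·206 + 2·73 + 2·10.4 = 1006.8
Opt8: 1·100 + 4·400 + 2·50 + 2·9.6 = 1819.2
Opt9: 1·84 + 4·202 + 2·7 + 2·6.3 = 918.6
Lowest: Opt6 at 642.6.

Opt6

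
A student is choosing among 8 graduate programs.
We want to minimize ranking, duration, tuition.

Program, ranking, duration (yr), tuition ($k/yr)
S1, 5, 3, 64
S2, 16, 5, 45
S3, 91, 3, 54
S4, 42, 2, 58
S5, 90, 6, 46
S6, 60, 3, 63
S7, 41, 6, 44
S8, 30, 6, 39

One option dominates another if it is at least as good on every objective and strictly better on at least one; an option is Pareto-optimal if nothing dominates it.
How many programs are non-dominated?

S1: not dominated (best ranking).
S2: not dominated.
S3: not dominated.
S4: not dominated (best duration).
S5: dominated by S2 (ranking 16≤90, duration 5≤6, tuition 45≤46).
S6: dominated by S4 (ranking 42≤60, duration 2≤3, tuition 58≤63).
S7: dominated by S8 (ranking 30≤41, duration 6≤6, tuition 39≤44).
S8: not dominated (best tuition).
Pareto-optimal: S1, S2, S3, S4, S8 → 5.

5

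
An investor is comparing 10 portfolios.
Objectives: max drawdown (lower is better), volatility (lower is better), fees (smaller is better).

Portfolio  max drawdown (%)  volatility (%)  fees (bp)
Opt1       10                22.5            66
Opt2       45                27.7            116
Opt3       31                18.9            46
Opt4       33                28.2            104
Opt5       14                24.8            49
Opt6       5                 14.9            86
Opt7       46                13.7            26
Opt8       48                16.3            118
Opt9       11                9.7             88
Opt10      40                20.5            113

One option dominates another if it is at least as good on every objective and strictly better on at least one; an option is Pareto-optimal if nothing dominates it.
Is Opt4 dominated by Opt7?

No

Opt7 vs Opt4: Opt7 is worse on max drawdown (46 vs 33), so it does not dominate Opt4.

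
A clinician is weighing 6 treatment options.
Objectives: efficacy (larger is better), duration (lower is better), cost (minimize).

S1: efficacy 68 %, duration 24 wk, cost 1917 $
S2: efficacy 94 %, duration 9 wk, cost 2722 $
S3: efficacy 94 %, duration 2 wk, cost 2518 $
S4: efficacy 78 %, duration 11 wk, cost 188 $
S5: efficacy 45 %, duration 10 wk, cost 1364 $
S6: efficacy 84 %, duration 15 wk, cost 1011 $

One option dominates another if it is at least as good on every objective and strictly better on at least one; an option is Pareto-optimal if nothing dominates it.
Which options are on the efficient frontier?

S3, S4, S5, S6

S1: dominated by S4 (efficacy 78≥68, duration 11≤24, cost 188≤1917).
S2: dominated by S3 (efficacy 94≥94, duration 2≤9, cost 2518≤2722).
S3: not dominated (best duration).
S4: not dominated (best cost).
S5: not dominated.
S6: not dominated.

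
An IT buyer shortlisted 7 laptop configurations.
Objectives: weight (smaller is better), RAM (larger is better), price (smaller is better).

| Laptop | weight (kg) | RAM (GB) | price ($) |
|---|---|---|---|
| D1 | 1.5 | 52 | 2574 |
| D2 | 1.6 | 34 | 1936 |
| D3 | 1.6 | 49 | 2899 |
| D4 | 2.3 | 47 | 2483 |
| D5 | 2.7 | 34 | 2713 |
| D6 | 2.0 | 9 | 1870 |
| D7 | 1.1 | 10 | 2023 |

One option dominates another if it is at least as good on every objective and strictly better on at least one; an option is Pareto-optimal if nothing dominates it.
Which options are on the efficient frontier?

D1, D2, D4, D6, D7

D1: not dominated (best RAM).
D2: not dominated.
D3: dominated by D1 (weight 1.5≤1.6, RAM 52≥49, price 2574≤2899).
D4: not dominated.
D5: dominated by D1 (weight 1.5≤2.7, RAM 52≥34, price 2574≤2713).
D6: not dominated (best price).
D7: not dominated (best weight).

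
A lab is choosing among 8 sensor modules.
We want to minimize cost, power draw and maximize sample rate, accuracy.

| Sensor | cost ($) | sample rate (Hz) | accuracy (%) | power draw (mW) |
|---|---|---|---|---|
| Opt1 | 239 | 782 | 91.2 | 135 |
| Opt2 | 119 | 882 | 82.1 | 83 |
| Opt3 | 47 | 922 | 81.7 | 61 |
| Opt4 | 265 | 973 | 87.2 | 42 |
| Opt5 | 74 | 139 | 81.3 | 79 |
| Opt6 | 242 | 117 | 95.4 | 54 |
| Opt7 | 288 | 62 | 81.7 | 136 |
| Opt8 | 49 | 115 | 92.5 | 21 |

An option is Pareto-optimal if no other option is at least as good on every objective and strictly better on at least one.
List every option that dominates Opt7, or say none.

Opt1: cost 239≤288, sample rate 782≥62, accuracy 91.2≥81.7, power draw 135≤136 — dominates Opt7.
Opt2: cost 119≤288, sample rate 882≥62, accuracy 82.1≥81.7, power draw 83≤136 — dominates Opt7.
Opt3: cost 47≤288, sample rate 922≥62, accuracy 81.7≥81.7, power draw 61≤136 — dominates Opt7.
Opt4: cost 265≤288, sample rate 973≥62, accuracy 87.2≥81.7, power draw 42≤136 — dominates Opt7.
Opt6: cost 242≤288, sample rate 117≥62, accuracy 95.4≥81.7, power draw 54≤136 — dominates Opt7.
Opt8: cost 49≤288, sample rate 115≥62, accuracy 92.5≥81.7, power draw 21≤136 — dominates Opt7.
Others (Opt5) are each worse than Opt7 on at least one objective.

Opt1, Opt2, Opt3, Opt4, Opt6, Opt8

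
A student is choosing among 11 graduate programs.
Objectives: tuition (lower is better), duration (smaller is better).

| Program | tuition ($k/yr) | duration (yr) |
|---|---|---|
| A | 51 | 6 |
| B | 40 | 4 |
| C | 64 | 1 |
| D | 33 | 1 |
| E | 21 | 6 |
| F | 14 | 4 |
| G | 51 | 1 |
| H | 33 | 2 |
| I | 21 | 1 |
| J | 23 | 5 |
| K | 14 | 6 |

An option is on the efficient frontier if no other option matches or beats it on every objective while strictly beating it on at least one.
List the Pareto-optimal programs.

F, I

A: dominated by B (tuition 40≤51, duration 4≤6).
B: dominated by D (tuition 33≤40, duration 1≤4).
C: dominated by D (tuition 33≤64, duration 1≤1).
D: dominated by I (tuition 21≤33, duration 1≤1).
E: dominated by F (tuition 14≤21, duration 4≤6).
F: not dominated.
G: dominated by D (tuition 33≤51, duration 1≤1).
H: dominated by D (tuition 33≤33, duration 1≤2).
I: not dominated.
J: dominated by F (tuition 14≤23, duration 4≤5).
K: dominated by F (tuition 14≤14, duration 4≤6).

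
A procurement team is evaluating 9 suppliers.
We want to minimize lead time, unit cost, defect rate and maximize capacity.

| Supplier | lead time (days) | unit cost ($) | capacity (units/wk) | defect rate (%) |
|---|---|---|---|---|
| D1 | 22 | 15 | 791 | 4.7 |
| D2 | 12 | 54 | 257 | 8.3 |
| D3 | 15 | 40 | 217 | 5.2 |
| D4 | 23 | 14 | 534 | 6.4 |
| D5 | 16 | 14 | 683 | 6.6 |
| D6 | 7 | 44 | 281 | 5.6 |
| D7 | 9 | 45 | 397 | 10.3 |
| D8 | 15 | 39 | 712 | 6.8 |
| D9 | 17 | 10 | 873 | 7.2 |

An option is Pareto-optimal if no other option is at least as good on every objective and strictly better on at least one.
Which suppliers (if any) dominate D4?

none

D1: worse on unit cost (15 vs 14).
D2: worse on unit cost (54 vs 14).
D3: worse on unit cost (40 vs 14).
D5: worse on defect rate (6.6 vs 6.4).
D6: worse on unit cost (44 vs 14).
D7: worse on unit cost (45 vs 14).
D8: worse on unit cost (39 vs 14).
D9: worse on defect rate (7.2 vs 6.4).
No option dominates D4.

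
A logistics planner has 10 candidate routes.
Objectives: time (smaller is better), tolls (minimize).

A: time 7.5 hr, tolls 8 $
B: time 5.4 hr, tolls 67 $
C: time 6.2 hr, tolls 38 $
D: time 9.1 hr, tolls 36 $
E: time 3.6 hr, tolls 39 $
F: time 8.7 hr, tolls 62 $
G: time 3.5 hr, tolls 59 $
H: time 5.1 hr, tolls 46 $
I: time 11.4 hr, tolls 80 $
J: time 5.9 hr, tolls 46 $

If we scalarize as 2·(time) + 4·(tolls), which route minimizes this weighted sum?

A

A: 2·7.5 + 4·8 = 47.0
B: 2·5.4 + 4·67 = 278.8
C: 2·6.2 + 4·38 = 164.4
D: 2·9.1 + 4·36 = 162.2
E: 2·3.6 + 4·39 = 163.2
F: 2·8.7 + 4·62 = 265.4
G: 2·3.5 + 4·59 = 243.0
H: 2·5.1 + 4·46 = 194.2
I: 2·11.4 + 4·80 = 342.8
J: 2·5.9 + 4·46 = 195.8
Lowest: A at 47.0.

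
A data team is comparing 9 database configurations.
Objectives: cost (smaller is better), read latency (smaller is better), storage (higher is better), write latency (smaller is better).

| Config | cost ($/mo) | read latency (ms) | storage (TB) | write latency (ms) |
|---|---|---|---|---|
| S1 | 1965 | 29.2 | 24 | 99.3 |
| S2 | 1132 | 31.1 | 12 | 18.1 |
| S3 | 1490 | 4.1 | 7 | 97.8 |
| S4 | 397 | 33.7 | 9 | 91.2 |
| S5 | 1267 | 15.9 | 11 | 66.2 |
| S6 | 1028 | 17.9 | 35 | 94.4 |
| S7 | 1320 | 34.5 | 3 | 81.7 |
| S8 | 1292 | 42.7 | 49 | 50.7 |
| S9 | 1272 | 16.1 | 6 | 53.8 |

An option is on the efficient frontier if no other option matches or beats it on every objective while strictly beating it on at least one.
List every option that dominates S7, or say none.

S2, S5, S9

S2: cost 1132≤1320, read latency 31.1≤34.5, storage 12≥3, write latency 18.1≤81.7 — dominates S7.
S5: cost 1267≤1320, read latency 15.9≤34.5, storage 11≥3, write latency 66.2≤81.7 — dominates S7.
S9: cost 1272≤1320, read latency 16.1≤34.5, storage 6≥3, write latency 53.8≤81.7 — dominates S7.
Others (S1, S3, S4, S6, S8) are each worse than S7 on at least one objective.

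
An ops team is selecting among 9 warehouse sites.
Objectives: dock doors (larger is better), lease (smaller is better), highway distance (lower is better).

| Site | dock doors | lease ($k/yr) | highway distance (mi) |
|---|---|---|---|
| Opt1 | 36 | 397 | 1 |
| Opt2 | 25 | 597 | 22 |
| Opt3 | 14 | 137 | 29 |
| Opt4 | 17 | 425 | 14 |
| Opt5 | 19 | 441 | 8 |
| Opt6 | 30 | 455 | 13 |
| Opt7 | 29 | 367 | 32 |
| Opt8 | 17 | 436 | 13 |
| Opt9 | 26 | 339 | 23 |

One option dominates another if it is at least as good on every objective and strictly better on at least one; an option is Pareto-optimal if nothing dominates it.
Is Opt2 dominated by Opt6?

Yes

Opt6 vs Opt2: dock doors 30≥25, lease 455≤597, highway distance 13≤22 — Opt6 is at least as good on every objective with at least one strict improvement.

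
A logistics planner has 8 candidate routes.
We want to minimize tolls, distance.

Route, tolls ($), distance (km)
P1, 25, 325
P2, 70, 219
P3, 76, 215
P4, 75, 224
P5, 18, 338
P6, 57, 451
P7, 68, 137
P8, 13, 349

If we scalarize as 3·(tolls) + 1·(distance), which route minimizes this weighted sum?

P1: 3·25 + 1·325 = 400
P2: 3·70 + 1·219 = 429
P3: 3·76 + 1·215 = 443
P4: 3·75 + 1·224 = 449
P5: 3·18 + 1·338 = 392
P6: 3·57 + 1·451 = 622
P7: 3·68 + 1·137 = 341
P8: 3·13 + 1·349 = 388
Lowest: P7 at 341.

P7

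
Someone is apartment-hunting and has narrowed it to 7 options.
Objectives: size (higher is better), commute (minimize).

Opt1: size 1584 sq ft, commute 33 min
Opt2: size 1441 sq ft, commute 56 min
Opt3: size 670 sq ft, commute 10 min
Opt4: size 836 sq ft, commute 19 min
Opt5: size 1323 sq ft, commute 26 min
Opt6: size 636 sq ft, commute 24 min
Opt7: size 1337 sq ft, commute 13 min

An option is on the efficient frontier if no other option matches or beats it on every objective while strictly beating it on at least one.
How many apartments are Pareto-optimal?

Opt1: not dominated (best size).
Opt2: dominated by Opt1 (size 1584≥1441, commute 33≤56).
Opt3: not dominated (best commute).
Opt4: dominated by Opt7 (size 1337≥836, commute 13≤19).
Opt5: dominated by Opt7 (size 1337≥1323, commute 13≤26).
Opt6: dominated by Opt3 (size 670≥636, commute 10≤24).
Opt7: not dominated.
Pareto-optimal: Opt1, Opt3, Opt7 → 3.

3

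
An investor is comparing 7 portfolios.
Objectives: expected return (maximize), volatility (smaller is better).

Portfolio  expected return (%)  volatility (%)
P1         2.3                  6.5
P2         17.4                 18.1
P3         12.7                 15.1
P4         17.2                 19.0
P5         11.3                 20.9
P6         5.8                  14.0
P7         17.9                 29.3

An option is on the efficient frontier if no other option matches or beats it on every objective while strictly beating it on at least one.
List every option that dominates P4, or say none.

P2: expected return 17.4≥17.2, volatility 18.1≤19.0 — dominates P4.
Others (P1, P3, P5, P6, P7) are each worse than P4 on at least one objective.

P2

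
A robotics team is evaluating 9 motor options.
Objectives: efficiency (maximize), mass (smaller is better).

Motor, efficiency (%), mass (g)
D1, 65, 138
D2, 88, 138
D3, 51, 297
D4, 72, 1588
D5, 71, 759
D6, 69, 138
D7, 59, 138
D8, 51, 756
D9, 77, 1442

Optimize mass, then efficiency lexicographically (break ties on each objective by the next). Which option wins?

D2

First minimize mass: best is 138, kept {D1, D2, D6, D7}.
Then maximize efficiency: best is 88, kept {D2}.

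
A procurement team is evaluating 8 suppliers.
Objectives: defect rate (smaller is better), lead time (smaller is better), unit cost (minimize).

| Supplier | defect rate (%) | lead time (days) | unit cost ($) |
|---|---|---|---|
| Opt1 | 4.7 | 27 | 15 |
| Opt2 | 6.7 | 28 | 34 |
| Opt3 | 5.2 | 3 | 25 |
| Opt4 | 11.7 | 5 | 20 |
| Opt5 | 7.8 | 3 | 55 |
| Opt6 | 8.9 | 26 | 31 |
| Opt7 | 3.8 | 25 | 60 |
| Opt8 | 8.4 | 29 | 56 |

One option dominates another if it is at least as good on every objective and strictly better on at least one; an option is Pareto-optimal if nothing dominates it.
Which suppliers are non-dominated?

Opt1, Opt3, Opt4, Opt7

Opt1: not dominated (best unit cost).
Opt2: dominated by Opt1 (defect rate 4.7≤6.7, lead time 27≤28, unit cost 15≤34).
Opt3: not dominated.
Opt4: not dominated.
Opt5: dominated by Opt3 (defect rate 5.2≤7.8, lead time 3≤3, unit cost 25≤55).
Opt6: dominated by Opt3 (defect rate 5.2≤8.9, lead time 3≤26, unit cost 25≤31).
Opt7: not dominated (best defect rate).
Opt8: dominated by Opt1 (defect rate 4.7≤8.4, lead time 27≤29, unit cost 15≤56).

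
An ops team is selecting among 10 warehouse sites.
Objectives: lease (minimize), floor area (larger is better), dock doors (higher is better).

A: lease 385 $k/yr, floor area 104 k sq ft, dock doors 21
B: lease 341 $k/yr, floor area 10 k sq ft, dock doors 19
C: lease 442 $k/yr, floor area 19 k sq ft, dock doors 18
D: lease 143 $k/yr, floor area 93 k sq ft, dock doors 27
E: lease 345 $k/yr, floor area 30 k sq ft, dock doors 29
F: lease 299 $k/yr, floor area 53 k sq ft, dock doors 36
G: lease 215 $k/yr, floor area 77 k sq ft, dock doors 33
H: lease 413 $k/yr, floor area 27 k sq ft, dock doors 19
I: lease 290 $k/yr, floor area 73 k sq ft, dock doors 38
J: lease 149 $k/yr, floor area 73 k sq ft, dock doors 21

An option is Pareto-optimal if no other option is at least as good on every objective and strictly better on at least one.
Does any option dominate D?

A: worse on lease (385 vs 143).
B: worse on lease (341 vs 143).
C: worse on lease (442 vs 143).
E: worse on lease (345 vs 143).
F: worse on lease (299 vs 143).
G: worse on lease (215 vs 143).
H: worse on lease (413 vs 143).
I: worse on lease (290 vs 143).
J: worse on lease (149 vs 143).
No option is at least as good as D on every objective and strictly better on one.

No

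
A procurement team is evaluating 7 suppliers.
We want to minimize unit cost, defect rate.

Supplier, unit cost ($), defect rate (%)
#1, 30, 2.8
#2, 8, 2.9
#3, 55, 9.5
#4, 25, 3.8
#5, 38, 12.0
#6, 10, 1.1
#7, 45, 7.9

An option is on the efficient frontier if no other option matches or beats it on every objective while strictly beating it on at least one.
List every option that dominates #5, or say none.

#1: unit cost 30≤38, defect rate 2.8≤12.0 — dominates #5.
#2: unit cost 8≤38, defect rate 2.9≤12.0 — dominates #5.
#4: unit cost 25≤38, defect rate 3.8≤12.0 — dominates #5.
#6: unit cost 10≤38, defect rate 1.1≤12.0 — dominates #5.
Others (#3, #7) are each worse than #5 on at least one objective.

#1, #2, #4, #6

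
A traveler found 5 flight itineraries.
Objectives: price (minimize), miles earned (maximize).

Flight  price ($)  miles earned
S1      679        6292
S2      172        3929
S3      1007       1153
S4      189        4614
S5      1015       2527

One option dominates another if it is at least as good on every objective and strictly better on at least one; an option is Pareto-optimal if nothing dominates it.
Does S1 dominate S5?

Yes

S1 vs S5: price 679≤1015, miles earned 6292≥2527 — S1 is at least as good on every objective with at least one strict improvement.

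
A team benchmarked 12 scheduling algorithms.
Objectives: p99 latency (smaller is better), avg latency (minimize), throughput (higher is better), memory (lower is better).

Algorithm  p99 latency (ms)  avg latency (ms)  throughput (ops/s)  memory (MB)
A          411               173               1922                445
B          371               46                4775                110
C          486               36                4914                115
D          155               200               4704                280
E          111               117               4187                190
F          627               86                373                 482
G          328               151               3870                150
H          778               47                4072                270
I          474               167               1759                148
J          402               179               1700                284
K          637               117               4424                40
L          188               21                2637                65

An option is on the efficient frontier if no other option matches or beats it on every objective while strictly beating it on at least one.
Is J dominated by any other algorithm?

Yes

B vs J: p99 latency 371≤402, avg latency 46≤179, throughput 4775≥1700, memory 110≤284 — B is at least as good on every objective and strictly better on at least one, so B dominates J.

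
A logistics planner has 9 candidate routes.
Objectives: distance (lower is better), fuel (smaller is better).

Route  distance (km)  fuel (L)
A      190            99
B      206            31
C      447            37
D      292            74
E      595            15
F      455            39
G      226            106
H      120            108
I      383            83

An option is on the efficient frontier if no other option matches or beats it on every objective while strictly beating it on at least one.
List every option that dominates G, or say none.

A, B

A: distance 190≤226, fuel 99≤106 — dominates G.
B: distance 206≤226, fuel 31≤106 — dominates G.
Others (C, D, E, F, H, I) are each worse than G on at least one objective.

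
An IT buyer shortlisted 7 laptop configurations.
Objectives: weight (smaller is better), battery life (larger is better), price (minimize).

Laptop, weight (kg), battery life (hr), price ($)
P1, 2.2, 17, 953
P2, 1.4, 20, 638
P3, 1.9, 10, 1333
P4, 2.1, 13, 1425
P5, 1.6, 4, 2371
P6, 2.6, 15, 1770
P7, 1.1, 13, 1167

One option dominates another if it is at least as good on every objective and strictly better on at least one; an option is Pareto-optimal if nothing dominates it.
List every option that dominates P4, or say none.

P2, P7

P2: weight 1.4≤2.1, battery life 20≥13, price 638≤1425 — dominates P4.
P7: weight 1.1≤2.1, battery life 13≥13, price 1167≤1425 — dominates P4.
Others (P1, P3, P5, P6) are each worse than P4 on at least one objective.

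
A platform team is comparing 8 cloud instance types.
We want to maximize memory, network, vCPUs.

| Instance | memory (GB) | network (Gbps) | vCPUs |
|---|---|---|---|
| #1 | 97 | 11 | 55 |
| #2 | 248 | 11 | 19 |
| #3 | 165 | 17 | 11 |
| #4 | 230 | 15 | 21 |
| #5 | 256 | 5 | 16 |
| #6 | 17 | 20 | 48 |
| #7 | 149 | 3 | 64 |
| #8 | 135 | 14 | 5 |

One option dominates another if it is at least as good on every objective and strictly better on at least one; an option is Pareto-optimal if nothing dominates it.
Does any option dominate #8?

#3 vs #8: memory 165≥135, network 17≥14, vCPUs 11≥5 — #3 is at least as good on every objective and strictly better on at least one, so #3 dominates #8.

Yes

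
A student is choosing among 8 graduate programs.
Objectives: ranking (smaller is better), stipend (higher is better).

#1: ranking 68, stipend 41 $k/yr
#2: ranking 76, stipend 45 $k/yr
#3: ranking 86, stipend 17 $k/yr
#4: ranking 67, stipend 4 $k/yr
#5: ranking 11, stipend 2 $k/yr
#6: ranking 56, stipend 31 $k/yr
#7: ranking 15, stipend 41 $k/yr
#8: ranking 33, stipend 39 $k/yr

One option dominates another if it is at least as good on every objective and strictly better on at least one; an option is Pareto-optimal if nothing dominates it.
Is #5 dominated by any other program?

#1: worse on ranking (68 vs 11).
#2: worse on ranking (76 vs 11).
#3: worse on ranking (86 vs 11).
#4: worse on ranking (67 vs 11).
#6: worse on ranking (56 vs 11).
#7: worse on ranking (15 vs 11).
#8: worse on ranking (33 vs 11).
No option is at least as good as #5 on every objective and strictly better on one.

No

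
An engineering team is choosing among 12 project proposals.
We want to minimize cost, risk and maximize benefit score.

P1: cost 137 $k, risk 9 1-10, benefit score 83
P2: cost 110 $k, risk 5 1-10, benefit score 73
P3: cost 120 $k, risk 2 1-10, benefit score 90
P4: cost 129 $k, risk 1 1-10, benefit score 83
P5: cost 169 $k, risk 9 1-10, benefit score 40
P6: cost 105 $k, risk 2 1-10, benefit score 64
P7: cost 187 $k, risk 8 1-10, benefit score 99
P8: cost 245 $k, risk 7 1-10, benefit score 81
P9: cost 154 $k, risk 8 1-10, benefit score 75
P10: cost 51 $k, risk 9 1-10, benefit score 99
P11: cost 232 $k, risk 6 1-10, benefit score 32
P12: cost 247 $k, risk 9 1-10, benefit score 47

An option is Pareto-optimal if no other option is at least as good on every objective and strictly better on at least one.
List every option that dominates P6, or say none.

none

P1: worse on cost (137 vs 105).
P2: worse on cost (110 vs 105).
P3: worse on cost (120 vs 105).
P4: worse on cost (129 vs 105).
P5: worse on cost (169 vs 105).
P7: worse on cost (187 vs 105).
P8: worse on cost (245 vs 105).
P9: worse on cost (154 vs 105).
P10: worse on risk (9 vs 2).
P11: worse on cost (232 vs 105).
P12: worse on cost (247 vs 105).
No option dominates P6.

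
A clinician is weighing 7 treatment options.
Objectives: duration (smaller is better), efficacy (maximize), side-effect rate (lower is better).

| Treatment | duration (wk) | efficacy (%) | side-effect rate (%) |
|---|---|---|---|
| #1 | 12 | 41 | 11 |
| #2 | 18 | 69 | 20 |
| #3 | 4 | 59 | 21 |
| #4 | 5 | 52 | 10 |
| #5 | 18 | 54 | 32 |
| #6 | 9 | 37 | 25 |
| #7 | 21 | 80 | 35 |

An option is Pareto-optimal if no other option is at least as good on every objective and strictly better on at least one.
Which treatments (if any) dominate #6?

#3: duration 4≤9, efficacy 59≥37, side-effect rate 21≤25 — dominates #6.
#4: duration 5≤9, efficacy 52≥37, side-effect rate 10≤25 — dominates #6.
Others (#1, #2, #5, #7) are each worse than #6 on at least one objective.

#3, #4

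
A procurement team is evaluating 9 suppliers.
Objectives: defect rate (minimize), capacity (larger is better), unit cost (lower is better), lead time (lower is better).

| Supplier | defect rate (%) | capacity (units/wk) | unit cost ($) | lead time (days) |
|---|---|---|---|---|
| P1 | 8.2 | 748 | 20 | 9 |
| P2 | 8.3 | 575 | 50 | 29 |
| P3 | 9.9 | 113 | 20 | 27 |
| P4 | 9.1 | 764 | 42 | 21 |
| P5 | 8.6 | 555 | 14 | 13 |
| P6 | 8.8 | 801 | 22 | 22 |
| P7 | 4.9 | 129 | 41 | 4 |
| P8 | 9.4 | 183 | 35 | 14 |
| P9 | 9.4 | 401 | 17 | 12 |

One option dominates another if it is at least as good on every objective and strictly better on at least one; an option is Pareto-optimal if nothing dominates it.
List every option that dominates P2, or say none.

P1: defect rate 8.2≤8.3, capacity 748≥575, unit cost 20≤50, lead time 9≤29 — dominates P2.
Others (P3, P4, P5, P6, P7, P8, P9) are each worse than P2 on at least one objective.

P1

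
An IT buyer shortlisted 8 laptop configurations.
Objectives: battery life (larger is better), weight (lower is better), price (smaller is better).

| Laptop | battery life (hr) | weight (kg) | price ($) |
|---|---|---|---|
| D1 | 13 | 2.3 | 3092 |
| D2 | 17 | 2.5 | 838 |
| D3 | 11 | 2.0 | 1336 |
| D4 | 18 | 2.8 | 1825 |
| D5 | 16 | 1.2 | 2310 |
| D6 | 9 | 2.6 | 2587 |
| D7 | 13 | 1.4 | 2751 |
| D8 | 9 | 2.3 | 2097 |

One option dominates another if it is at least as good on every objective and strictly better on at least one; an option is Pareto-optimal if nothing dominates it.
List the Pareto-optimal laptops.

D1: dominated by D5 (battery life 16≥13, weight 1.2≤2.3, price 2310≤3092).
D2: not dominated (best price).
D3: not dominated.
D4: not dominated (best battery life).
D5: not dominated (best weight).
D6: dominated by D2 (battery life 17≥9, weight 2.5≤2.6, price 838≤2587).
D7: dominated by D5 (battery life 16≥13, weight 1.2≤1.4, price 2310≤2751).
D8: dominated by D3 (battery life 11≥9, weight 2.0≤2.3, price 1336≤2097).

D2, D3, D4, D5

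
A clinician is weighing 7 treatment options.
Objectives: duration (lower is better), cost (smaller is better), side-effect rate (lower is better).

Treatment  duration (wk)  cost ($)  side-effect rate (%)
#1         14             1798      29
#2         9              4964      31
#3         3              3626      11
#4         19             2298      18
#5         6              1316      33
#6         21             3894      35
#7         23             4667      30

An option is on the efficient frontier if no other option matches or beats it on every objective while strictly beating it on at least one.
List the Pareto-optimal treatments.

#1: not dominated.
#2: dominated by #3 (duration 3≤9, cost 3626≤4964, side-effect rate 11≤31).
#3: not dominated (best duration).
#4: not dominated.
#5: not dominated (best cost).
#6: dominated by #1 (duration 14≤21, cost 1798≤3894, side-effect rate 29≤35).
#7: dominated by #1 (duration 14≤23, cost 1798≤4667, side-effect rate 29≤30).

#1, #3, #4, #5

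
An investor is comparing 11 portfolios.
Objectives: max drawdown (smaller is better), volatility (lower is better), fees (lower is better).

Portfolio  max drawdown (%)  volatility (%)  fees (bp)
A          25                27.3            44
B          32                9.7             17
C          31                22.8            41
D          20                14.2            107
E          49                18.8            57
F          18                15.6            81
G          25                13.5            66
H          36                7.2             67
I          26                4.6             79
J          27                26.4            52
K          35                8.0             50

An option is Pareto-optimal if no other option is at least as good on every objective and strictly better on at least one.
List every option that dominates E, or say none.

B: max drawdown 32≤49, volatility 9.7≤18.8, fees 17≤57 — dominates E.
K: max drawdown 35≤49, volatility 8.0≤18.8, fees 50≤57 — dominates E.
Others (A, C, D, F, G, H, I, J) are each worse than E on at least one objective.

B, K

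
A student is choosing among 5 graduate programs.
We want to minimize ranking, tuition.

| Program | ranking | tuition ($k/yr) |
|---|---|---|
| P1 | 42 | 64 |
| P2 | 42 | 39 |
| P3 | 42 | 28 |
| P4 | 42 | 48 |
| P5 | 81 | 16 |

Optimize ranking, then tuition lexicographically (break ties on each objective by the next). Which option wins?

P3

First minimize ranking: best is 42, kept {P1, P2, P3, P4}.
Then minimize tuition: best is 28, kept {P3}.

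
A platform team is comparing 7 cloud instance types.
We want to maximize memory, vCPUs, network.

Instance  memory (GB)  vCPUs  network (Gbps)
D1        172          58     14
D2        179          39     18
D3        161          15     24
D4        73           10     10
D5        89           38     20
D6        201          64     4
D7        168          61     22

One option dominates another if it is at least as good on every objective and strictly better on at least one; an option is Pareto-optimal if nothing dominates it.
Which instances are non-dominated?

D1: not dominated.
D2: not dominated.
D3: not dominated (best network).
D4: dominated by D1 (memory 172≥73, vCPUs 58≥10, network 14≥10).
D5: dominated by D7 (memory 168≥89, vCPUs 61≥38, network 22≥20).
D6: not dominated (best memory).
D7: not dominated.

D1, D2, D3, D6, D7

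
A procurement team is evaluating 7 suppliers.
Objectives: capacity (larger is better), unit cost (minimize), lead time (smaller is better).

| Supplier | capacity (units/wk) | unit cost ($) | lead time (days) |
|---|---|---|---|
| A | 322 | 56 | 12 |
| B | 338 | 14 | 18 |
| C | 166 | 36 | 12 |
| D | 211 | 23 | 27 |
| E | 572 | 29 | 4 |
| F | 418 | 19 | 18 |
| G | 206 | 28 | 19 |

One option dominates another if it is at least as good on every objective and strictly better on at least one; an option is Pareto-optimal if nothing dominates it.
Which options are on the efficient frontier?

A: dominated by E (capacity 572≥322, unit cost 29≤56, lead time 4≤12).
B: not dominated (best unit cost).
C: dominated by E (capacity 572≥166, unit cost 29≤36, lead time 4≤12).
D: dominated by B (capacity 338≥211, unit cost 14≤23, lead time 18≤27).
E: not dominated (best capacity).
F: not dominated.
G: dominated by B (capacity 338≥206, unit cost 14≤28, lead time 18≤19).

B, E, F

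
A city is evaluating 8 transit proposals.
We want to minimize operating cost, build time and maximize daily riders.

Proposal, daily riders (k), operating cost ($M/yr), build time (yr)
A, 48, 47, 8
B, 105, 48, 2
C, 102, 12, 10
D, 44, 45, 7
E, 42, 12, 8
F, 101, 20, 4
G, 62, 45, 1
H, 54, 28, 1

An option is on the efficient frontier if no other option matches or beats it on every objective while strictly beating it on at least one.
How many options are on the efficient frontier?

A: dominated by F (daily riders 101≥48, operating cost 20≤47, build time 4≤8).
B: not dominated (best daily riders).
C: not dominated.
D: dominated by F (daily riders 101≥44, operating cost 20≤45, build time 4≤7).
E: not dominated.
F: not dominated.
G: not dominated.
H: not dominated.
Pareto-optimal: B, C, E, F, G, H → 6.

6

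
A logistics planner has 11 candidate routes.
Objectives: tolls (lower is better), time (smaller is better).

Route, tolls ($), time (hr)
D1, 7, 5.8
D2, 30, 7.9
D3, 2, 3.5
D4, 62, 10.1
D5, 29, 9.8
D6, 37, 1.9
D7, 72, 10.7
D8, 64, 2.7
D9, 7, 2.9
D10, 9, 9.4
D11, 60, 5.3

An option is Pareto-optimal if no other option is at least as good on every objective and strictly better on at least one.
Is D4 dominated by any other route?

D1 vs D4: tolls 7≤62, time 5.8≤10.1 — D1 is at least as good on every objective and strictly better on at least one, so D1 dominates D4.

Yes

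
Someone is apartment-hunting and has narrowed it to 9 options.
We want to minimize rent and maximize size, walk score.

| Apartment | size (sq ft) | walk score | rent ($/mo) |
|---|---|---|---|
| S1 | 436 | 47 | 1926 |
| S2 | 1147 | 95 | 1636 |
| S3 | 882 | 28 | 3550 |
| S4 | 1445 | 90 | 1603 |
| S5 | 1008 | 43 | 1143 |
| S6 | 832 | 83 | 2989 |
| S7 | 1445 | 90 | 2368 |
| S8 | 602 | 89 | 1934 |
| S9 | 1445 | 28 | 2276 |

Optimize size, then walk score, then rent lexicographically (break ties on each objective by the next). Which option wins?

S4

First maximize size: best is 1445, kept {S4, S7, S9}.
Then maximize walk score: best is 90, kept {S4, S7}.
Then minimize rent: best is 1603, kept {S4}.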